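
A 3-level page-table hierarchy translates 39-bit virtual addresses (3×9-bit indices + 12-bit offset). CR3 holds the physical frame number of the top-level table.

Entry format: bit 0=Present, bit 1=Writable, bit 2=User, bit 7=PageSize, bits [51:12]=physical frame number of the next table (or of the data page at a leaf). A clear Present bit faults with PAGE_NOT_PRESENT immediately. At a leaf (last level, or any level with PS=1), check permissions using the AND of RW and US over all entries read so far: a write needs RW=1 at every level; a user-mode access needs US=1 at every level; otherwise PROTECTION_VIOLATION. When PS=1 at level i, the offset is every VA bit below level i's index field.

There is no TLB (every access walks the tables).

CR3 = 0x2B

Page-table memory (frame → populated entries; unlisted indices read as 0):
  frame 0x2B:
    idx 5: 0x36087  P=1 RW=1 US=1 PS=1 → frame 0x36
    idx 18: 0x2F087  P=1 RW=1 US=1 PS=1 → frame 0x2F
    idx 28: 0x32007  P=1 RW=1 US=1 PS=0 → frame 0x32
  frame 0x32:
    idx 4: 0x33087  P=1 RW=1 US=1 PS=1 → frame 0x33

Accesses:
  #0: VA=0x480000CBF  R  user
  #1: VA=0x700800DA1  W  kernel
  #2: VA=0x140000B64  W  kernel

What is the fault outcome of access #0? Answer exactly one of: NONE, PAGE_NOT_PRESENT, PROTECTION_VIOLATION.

Per-access translation:
#0 VA=0x480000CBF (r,user):
  L0: frame=0x2B idx=18 entry=0x2F087 [P=1 RW=1 US=1 PS=1]
  → PA=0x2FCBF (huge @L0)  (1 entries read)
#1 VA=0x700800DA1 (w,kernel):
  L0: frame=0x2B idx=28 entry=0x32007 [P=1 RW=1 US=1 PS=0]
  L1: frame=0x32 idx=4 entry=0x33087 [P=1 RW=1 US=1 PS=1]
  → PA=0x33DA1 (huge @L1)  (2 entries read)
#2 VA=0x140000B64 (w,kernel):
  L0: frame=0x2B idx=5 entry=0x36087 [P=1 RW=1 US=1 PS=1]
  → PA=0x36B64 (huge @L0)  (1 entries read)

Access #0 fault: NONE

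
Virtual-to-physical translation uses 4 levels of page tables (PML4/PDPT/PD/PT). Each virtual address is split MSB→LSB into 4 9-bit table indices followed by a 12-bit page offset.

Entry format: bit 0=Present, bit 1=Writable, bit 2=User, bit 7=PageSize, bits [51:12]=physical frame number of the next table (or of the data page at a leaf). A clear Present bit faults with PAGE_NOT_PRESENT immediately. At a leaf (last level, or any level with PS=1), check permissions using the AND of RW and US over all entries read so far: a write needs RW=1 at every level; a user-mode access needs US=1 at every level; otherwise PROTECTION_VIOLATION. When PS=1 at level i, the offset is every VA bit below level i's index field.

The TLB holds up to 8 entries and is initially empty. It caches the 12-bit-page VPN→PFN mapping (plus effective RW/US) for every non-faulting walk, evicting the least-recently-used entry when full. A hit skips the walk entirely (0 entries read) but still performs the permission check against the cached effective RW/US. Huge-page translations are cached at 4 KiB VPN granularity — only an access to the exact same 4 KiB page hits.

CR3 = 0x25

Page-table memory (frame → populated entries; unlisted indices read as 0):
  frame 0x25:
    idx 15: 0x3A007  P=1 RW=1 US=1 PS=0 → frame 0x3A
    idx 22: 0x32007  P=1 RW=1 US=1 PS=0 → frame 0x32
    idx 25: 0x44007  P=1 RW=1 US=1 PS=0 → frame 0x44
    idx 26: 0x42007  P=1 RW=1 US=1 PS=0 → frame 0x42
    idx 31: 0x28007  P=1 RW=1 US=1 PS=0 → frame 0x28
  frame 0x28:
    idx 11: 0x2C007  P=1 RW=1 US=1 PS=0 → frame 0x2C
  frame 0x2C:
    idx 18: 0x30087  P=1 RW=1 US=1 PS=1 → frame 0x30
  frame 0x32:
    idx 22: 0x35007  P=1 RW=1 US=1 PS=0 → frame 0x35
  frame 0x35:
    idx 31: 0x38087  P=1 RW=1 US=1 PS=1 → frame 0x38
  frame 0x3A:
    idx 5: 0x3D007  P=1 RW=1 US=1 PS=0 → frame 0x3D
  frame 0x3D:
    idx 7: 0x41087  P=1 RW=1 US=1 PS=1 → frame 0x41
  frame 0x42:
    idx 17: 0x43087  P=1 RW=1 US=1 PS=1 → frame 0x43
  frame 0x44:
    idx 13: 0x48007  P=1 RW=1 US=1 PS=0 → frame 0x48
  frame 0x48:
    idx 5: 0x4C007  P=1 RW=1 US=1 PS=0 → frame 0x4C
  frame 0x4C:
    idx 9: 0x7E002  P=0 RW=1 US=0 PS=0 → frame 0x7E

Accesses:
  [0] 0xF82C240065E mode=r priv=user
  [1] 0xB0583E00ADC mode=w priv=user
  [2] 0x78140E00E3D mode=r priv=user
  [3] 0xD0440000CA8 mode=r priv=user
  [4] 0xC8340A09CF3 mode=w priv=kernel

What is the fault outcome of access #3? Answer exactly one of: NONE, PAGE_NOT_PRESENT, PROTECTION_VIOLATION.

Trace:
#0 VA=0xF82C240065E (r,user):
  lvl0: tbl 0x25, slot 31 ⇒ 0x28007 (P1/RW1/US1/PS0)
  lvl1: tbl 0x28, slot 11 ⇒ 0x2C007 (P1/RW1/US1/PS0)
  lvl2: tbl 0x2C, slot 18 ⇒ 0x30087 (P1/RW1/US1/PS1)
  ⇒ phys 0x3065E (huge @L2)  [3 reads]
#1 VA=0xB0583E00ADC (w,user):
  lvl0: tbl 0x25, slot 22 ⇒ 0x32007 (P1/RW1/US1/PS0)
  lvl1: tbl 0x32, slot 22 ⇒ 0x35007 (P1/RW1/US1/PS0)
  lvl2: tbl 0x35, slot 31 ⇒ 0x38087 (P1/RW1/US1/PS1)
  ⇒ phys 0x38ADC (huge @L2)  [3 reads]
#2 VA=0x78140E00E3D (r,user):
  lvl0: tbl 0x25, slot 15 ⇒ 0x3A007 (P1/RW1/US1/PS0)
  lvl1: tbl 0x3A, slot 5 ⇒ 0x3D007 (P1/RW1/US1/PS0)
  lvl2: tbl 0x3D, slot 7 ⇒ 0x41087 (P1/RW1/US1/PS1)
  ⇒ phys 0x41E3D (huge @L2)  [3 reads]
#3 VA=0xD0440000CA8 (r,user):
  lvl0: tbl 0x25, slot 26 ⇒ 0x42007 (P1/RW1/US1/PS0)
  lvl1: tbl 0x42, slot 17 ⇒ 0x43087 (P1/RW1/US1/PS1)
  ⇒ phys 0x43CA8 (huge @L1)  [2 reads]
#4 VA=0xC8340A09CF3 (w,kernel):
  lvl0: tbl 0x25, slot 25 ⇒ 0x44007 (P1/RW1/US1/PS0)
  lvl1: tbl 0x44, slot 13 ⇒ 0x48007 (P1/RW1/US1/PS0)
  lvl2: tbl 0x48, slot 5 ⇒ 0x4C007 (P1/RW1/US1/PS0)
  lvl3: tbl 0x4C, slot 9 ⇒ 0x7E002 (P0/RW1/US0/PS0)
  ⇒ fault: PAGE_NOT_PRESENT  — 4 lookups

Access #3 fault: NONE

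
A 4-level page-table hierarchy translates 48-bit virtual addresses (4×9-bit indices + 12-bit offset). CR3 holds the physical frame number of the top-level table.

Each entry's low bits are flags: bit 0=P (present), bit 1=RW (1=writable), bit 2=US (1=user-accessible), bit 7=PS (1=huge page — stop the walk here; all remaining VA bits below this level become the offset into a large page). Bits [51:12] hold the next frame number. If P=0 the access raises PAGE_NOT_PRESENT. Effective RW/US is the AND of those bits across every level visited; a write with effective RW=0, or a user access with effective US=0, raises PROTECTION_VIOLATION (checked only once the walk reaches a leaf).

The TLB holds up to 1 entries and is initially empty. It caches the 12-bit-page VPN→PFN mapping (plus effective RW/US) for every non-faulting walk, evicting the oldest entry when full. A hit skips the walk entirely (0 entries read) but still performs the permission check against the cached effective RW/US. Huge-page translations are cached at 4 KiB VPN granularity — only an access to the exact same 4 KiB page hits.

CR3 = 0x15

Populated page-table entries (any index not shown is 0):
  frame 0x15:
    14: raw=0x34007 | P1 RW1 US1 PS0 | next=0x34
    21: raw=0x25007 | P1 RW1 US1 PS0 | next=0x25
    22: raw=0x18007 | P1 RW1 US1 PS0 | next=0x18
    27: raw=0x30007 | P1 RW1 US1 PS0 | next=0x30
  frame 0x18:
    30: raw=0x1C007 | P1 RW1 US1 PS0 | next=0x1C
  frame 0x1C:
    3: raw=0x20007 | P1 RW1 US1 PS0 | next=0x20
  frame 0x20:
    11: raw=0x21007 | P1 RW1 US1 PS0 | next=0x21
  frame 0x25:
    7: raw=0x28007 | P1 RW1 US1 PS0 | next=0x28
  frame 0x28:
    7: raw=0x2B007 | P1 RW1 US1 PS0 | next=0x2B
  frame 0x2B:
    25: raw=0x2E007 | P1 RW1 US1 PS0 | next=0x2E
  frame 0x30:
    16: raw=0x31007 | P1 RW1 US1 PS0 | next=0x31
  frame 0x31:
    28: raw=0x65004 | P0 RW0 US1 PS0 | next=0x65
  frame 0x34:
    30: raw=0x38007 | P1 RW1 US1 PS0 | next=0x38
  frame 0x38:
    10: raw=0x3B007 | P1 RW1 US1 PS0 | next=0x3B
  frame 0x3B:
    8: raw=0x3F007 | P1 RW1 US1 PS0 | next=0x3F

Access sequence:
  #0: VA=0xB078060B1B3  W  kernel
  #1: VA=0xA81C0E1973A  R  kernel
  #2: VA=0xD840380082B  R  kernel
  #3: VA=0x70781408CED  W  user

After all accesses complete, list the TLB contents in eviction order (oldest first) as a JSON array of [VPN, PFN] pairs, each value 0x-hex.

Trace:
#0 VA=0xB078060B1B3 (w,kernel):
  L0: frame=0x15 idx=22 entry=0x18007 [P=1 RW=1 US=1 PS=0]
  L1: frame=0x18 idx=30 entry=0x1C007 [P=1 RW=1 US=1 PS=0]
  L2: frame=0x1C idx=3 entry=0x20007 [P=1 RW=1 US=1 PS=0]
  L3: frame=0x20 idx=11 entry=0x21007 [P=1 RW=1 US=1 PS=0]
  → PA=0x211B3  (4 entries read)
#1 VA=0xA81C0E1973A (r,kernel):
  L0: frame=0x15 idx=21 entry=0x25007 [P=1 RW=1 US=1 PS=0]
  L1: frame=0x25 idx=7 entry=0x28007 [P=1 RW=1 US=1 PS=0]
  L2: frame=0x28 idx=7 entry=0x2B007 [P=1 RW=1 US=1 PS=0]
  L3: frame=0x2B idx=25 entry=0x2E007 [P=1 RW=1 US=1 PS=0]
  → PA=0x2E73A  (4 entries read)
#2 VA=0xD840380082B (r,kernel):
  L0: frame=0x15 idx=27 entry=0x30007 [P=1 RW=1 US=1 PS=0]
  L1: frame=0x30 idx=16 entry=0x31007 [P=1 RW=1 US=1 PS=0]
  L2: frame=0x31 idx=28 entry=0x65004 [P=0 RW=0 US=1 PS=0]
  ⇒ fault: PAGE_NOT_PRESENT  — 3 lookups
#3 VA=0x70781408CED (w,user):
  L0: frame=0x15 idx=14 entry=0x34007 [P=1 RW=1 US=1 PS=0]
  L1: frame=0x34 idx=30 entry=0x38007 [P=1 RW=1 US=1 PS=0]
  L2: frame=0x38 idx=10 entry=0x3B007 [P=1 RW=1 US=1 PS=0]
  L3: frame=0x3B idx=8 entry=0x3F007 [P=1 RW=1 US=1 PS=0]
  → PA=0x3FCED  (4 entries read)

TLB: [["0x70781408", "0x3F"]]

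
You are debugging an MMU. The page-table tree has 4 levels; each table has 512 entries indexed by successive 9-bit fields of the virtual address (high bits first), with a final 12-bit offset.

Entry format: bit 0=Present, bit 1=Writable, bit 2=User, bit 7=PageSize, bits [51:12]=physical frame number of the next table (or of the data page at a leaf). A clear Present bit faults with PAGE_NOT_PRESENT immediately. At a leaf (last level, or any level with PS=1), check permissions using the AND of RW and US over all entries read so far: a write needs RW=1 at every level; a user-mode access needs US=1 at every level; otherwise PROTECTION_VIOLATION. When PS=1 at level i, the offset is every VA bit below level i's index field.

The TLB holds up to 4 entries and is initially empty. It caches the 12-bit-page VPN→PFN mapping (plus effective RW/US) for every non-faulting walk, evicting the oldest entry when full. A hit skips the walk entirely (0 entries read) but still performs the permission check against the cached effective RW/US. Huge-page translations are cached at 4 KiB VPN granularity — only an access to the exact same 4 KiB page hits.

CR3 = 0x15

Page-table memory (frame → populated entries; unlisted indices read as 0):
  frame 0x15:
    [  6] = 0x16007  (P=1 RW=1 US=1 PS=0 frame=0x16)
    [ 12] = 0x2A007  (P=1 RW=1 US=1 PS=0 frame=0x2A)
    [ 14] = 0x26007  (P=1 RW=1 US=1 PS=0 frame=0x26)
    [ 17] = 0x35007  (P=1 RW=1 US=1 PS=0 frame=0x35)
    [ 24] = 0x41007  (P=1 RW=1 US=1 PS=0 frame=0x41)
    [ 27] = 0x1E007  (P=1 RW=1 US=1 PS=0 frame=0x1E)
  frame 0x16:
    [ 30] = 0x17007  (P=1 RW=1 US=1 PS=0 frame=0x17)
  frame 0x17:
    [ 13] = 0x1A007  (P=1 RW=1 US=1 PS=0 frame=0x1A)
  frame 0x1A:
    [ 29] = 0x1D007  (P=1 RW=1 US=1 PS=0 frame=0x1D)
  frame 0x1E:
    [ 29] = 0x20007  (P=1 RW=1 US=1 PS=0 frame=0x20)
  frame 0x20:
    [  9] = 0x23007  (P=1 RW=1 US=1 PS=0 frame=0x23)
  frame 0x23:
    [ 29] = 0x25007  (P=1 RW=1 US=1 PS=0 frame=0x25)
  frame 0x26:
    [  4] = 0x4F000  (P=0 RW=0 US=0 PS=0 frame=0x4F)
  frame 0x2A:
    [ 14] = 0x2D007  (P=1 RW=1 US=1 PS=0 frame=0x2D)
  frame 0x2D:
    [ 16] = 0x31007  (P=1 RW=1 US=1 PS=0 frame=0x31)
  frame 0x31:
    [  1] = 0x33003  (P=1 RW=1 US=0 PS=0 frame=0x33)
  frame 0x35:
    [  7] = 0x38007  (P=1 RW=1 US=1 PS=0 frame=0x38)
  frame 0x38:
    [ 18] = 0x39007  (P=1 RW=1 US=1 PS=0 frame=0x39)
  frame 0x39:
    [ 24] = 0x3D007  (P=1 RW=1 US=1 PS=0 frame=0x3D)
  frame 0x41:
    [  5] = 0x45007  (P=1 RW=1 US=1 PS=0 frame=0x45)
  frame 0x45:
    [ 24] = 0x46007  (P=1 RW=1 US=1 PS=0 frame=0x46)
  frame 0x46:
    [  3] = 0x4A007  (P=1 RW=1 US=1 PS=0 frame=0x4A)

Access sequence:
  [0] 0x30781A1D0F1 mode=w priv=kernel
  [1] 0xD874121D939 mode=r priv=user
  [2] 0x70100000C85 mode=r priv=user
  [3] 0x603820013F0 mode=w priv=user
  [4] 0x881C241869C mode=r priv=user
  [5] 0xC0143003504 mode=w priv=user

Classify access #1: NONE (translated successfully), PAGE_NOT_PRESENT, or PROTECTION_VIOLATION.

Walk each access:
#0 VA=0x30781A1D0F1 (w,kernel):
  L0 @0x15[6] → 0x16007  P=1,RW=1,US=1,PS=0
  L1 @0x16[30] → 0x17007  P=1,RW=1,US=1,PS=0
  L2 @0x17[13] → 0x1A007  P=1,RW=1,US=1,PS=0
  L3 @0x1A[29] → 0x1D007  P=1,RW=1,US=1,PS=0
  ✓ 0x1D0F1  — 4 lookups
#1 VA=0xD874121D939 (r,user):
  L0 @0x15[27] → 0x1E007  P=1,RW=1,US=1,PS=0
  L1 @0x1E[29] → 0x20007  P=1,RW=1,US=1,PS=0
  L2 @0x20[9] → 0x23007  P=1,RW=1,US=1,PS=0
  L3 @0x23[29] → 0x25007  P=1,RW=1,US=1,PS=0
  ✓ 0x25939  — 4 lookups
#2 VA=0x70100000C85 (r,user):
  L0 @0x15[14] → 0x26007  P=1,RW=1,US=1,PS=0
  L1 @0x26[4] → 0x4F000  P=0,RW=0,US=0,PS=0
  ✗ PAGE_NOT_PRESENT  [2 reads]
#3 VA=0x603820013F0 (w,user):
  L0 @0x15[12] → 0x2A007  P=1,RW=1,US=1,PS=0
  L1 @0x2A[14] → 0x2D007  P=1,RW=1,US=1,PS=0
  L2 @0x2D[16] → 0x31007  P=1,RW=1,US=1,PS=0
  L3 @0x31[1] → 0x33003  P=1,RW=1,US=0,PS=0
  ✗ PROTECTION_VIOLATION  [4 reads]
#4 VA=0x881C241869C (r,user):
  L0 @0x15[17] → 0x35007  P=1,RW=1,US=1,PS=0
  L1 @0x35[7] → 0x38007  P=1,RW=1,US=1,PS=0
  L2 @0x38[18] → 0x39007  P=1,RW=1,US=1,PS=0
  L3 @0x39[24] → 0x3D007  P=1,RW=1,US=1,PS=0
  ✓ 0x3D69C  — 4 lookups
#5 VA=0xC0143003504 (w,user):
  L0 @0x15[24] → 0x41007  P=1,RW=1,US=1,PS=0
  L1 @0x41[5] → 0x45007  P=1,RW=1,US=1,PS=0
  L2 @0x45[24] → 0x46007  P=1,RW=1,US=1,PS=0
  L3 @0x46[3] → 0x4A007  P=1,RW=1,US=1,PS=0
  ✓ 0x4A504  — 4 lookups

Access #1 fault: NONE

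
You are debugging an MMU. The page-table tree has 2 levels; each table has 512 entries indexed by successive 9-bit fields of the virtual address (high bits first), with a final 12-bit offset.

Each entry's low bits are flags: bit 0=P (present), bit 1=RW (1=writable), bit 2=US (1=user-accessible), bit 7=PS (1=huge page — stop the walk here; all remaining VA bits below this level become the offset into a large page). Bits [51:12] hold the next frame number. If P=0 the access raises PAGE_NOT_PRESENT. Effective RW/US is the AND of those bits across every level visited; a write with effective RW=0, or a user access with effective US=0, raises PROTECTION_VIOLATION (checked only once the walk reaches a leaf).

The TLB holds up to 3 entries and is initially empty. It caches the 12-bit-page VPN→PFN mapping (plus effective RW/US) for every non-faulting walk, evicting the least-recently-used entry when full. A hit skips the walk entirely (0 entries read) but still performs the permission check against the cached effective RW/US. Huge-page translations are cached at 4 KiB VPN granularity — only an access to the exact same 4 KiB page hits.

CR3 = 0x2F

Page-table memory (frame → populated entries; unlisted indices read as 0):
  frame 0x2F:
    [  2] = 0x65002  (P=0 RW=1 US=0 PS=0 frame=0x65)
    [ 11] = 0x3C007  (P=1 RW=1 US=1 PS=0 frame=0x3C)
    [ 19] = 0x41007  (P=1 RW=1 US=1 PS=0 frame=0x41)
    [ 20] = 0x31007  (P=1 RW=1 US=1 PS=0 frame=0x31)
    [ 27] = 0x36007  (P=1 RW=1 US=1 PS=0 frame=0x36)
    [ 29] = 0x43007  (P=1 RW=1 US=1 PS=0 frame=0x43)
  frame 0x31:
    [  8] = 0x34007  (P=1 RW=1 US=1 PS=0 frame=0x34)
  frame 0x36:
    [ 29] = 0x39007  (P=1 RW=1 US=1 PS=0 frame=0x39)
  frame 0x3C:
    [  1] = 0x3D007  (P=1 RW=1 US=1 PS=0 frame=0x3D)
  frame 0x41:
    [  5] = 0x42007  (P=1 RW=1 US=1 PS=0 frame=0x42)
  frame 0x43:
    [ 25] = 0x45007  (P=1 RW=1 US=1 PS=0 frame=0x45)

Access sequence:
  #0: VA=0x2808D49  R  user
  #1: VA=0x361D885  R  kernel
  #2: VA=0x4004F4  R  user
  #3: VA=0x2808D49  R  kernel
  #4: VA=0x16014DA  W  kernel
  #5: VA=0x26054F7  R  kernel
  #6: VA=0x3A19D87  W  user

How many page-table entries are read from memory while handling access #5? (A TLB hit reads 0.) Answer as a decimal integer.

Walk each access:
#0 VA=0x2808D49 (r,user):
  L0: frame=0x2F idx=20 entry=0x31007 [P=1 RW=1 US=1 PS=0]
  L1: frame=0x31 idx=8 entry=0x34007 [P=1 RW=1 US=1 PS=0]
  → PA=0x34D49  (2 entries read)
#1 VA=0x361D885 (r,kernel):
  L0: frame=0x2F idx=27 entry=0x36007 [P=1 RW=1 US=1 PS=0]
  L1: frame=0x36 idx=29 entry=0x39007 [P=1 RW=1 US=1 PS=0]
  → PA=0x39885  (2 entries read)
#2 VA=0x4004F4 (r,user):
  L0: frame=0x2F idx=2 entry=0x65002 [P=0 RW=1 US=0 PS=0]
  → PAGE_NOT_PRESENT  (1 entries read)
#3 VA=0x2808D49 (r,kernel):
  TLB hit vpn=0x2808 → PA=0x34D49
#4 VA=0x16014DA (w,kernel):
  L0: frame=0x2F idx=11 entry=0x3C007 [P=1 RW=1 US=1 PS=0]
  L1: frame=0x3C idx=1 entry=0x3D007 [P=1 RW=1 US=1 PS=0]
  → PA=0x3D4DA  (2 entries read)
#5 VA=0x26054F7 (r,kernel):
  L0: frame=0x2F idx=19 entry=0x41007 [P=1 RW=1 US=1 PS=0]
  L1: frame=0x41 idx=5 entry=0x42007 [P=1 RW=1 US=1 PS=0]
  → PA=0x424F7  (2 entries read)
#6 VA=0x3A19D87 (w,user):
  L0: frame=0x2F idx=29 entry=0x43007 [P=1 RW=1 US=1 PS=0]
  L1: frame=0x43 idx=25 entry=0x45007 [P=1 RW=1 US=1 PS=0]
  → PA=0x45D87  (2 entries read)

Entries read for #5: 2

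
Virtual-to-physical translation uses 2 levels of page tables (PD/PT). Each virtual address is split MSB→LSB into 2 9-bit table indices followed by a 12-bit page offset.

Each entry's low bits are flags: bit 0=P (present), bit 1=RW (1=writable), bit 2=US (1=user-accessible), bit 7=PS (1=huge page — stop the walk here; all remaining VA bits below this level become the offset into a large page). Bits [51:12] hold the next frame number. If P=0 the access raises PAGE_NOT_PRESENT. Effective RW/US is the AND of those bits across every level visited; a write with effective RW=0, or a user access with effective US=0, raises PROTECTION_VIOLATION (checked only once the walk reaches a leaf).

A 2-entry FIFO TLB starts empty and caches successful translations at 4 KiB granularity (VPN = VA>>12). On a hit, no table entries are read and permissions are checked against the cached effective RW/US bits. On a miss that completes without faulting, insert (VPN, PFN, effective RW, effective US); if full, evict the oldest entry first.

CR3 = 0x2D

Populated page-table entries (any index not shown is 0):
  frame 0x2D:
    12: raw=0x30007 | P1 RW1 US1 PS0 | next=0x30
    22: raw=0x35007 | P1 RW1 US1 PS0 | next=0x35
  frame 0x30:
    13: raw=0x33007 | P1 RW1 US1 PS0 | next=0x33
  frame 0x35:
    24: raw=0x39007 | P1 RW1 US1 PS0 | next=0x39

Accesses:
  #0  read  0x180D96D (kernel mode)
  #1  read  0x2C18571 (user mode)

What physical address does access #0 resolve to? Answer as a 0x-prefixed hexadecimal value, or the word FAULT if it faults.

Per-access translation:
#0 VA=0x180D96D (r,kernel):
  lvl0: tbl 0x2D, slot 12 ⇒ 0x30007 (P1/RW1/US1/PS0)
  lvl1: tbl 0x30, slot 13 ⇒ 0x33007 (P1/RW1/US1/PS0)
  → PA=0x3396D  (2 entries read)
#1 VA=0x2C18571 (r,user):
  lvl0: tbl 0x2D, slot 22 ⇒ 0x35007 (P1/RW1/US1/PS0)
  lvl1: tbl 0x35, slot 24 ⇒ 0x39007 (P1/RW1/US1/PS0)
  → PA=0x39571  (2 entries read)

Access #0 PA: 0x3396D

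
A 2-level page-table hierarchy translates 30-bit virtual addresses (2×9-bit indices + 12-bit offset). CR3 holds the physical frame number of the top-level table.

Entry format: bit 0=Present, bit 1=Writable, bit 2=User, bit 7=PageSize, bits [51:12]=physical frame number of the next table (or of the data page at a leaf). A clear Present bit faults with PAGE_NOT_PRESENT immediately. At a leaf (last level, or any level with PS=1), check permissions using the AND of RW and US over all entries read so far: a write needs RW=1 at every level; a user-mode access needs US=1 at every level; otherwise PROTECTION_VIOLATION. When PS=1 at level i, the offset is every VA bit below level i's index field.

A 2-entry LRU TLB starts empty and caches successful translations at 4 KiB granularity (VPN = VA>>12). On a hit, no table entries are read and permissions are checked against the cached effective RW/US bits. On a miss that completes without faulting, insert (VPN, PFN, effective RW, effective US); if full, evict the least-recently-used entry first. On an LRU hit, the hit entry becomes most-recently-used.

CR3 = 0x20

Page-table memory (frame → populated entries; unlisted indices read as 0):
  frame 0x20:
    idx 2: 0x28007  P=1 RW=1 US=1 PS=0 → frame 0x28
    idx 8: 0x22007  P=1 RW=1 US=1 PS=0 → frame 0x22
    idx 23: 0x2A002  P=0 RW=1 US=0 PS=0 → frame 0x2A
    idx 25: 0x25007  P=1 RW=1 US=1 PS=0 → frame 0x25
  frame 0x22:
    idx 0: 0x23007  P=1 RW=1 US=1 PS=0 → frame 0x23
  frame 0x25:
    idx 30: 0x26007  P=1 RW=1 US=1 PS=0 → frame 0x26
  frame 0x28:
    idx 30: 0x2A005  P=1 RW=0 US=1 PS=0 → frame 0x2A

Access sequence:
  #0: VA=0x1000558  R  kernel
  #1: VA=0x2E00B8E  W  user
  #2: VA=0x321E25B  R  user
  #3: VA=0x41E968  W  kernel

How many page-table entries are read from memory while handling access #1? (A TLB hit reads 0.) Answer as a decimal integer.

Walk each access:
#0 VA=0x1000558 (r,kernel):
  L0: frame=0x20 idx=8 entry=0x22007 [P=1 RW=1 US=1 PS=0]
  L1: frame=0x22 idx=0 entry=0x23007 [P=1 RW=1 US=1 PS=0]
  ✓ 0x23558  — 2 lookups
#1 VA=0x2E00B8E (w,user):
  L0: frame=0x20 idx=23 entry=0x2A002 [P=0 RW=1 US=0 PS=0]
  ⇒ fault: PAGE_NOT_PRESENT  — 1 lookups
#2 VA=0x321E25B (r,user):
  L0: frame=0x20 idx=25 entry=0x25007 [P=1 RW=1 US=1 PS=0]
  L1: frame=0x25 idx=30 entry=0x26007 [P=1 RW=1 US=1 PS=0]
  ✓ 0x2625B  — 2 lookups
#3 VA=0x41E968 (w,kernel):
  L0: frame=0x20 idx=2 entry=0x28007 [P=1 RW=1 US=1 PS=0]
  L1: frame=0x28 idx=30 entry=0x2A005 [P=1 RW=0 US=1 PS=0]
  ⇒ fault: PROTECTION_VIOLATION  — 2 lookups

Entries read for #1: 1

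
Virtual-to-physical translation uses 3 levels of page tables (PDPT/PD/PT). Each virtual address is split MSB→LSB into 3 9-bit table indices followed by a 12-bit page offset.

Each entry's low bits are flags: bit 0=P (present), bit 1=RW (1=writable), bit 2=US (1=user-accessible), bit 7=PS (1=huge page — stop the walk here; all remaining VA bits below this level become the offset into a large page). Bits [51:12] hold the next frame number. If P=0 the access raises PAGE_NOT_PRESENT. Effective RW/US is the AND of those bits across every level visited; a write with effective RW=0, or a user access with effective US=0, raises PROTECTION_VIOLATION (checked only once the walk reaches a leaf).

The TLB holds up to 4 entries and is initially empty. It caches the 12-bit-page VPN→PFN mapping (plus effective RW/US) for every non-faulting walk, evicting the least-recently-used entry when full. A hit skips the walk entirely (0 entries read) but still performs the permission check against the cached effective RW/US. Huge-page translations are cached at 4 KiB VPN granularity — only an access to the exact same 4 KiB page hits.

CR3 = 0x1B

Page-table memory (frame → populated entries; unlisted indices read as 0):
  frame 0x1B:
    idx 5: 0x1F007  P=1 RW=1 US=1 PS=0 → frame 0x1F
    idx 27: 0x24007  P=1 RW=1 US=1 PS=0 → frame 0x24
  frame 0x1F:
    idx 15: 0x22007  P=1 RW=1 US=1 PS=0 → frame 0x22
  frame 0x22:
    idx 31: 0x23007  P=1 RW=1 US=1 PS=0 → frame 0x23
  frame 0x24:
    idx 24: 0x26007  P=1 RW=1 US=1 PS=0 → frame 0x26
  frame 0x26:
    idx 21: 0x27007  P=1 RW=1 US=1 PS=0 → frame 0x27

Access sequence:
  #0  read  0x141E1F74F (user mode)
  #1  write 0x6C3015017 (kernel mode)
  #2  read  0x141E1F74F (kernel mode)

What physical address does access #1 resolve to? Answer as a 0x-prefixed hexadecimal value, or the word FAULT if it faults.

Trace:
#0 VA=0x141E1F74F (r,user):
  L0 @0x1B[5] → 0x1F007  P=1,RW=1,US=1,PS=0
  L1 @0x1F[15] → 0x22007  P=1,RW=1,US=1,PS=0
  L2 @0x22[31] → 0x23007  P=1,RW=1,US=1,PS=0
  → PA=0x2374F  (3 entries read)
#1 VA=0x6C3015017 (w,kernel):
  L0 @0x1B[27] → 0x24007  P=1,RW=1,US=1,PS=0
  L1 @0x24[24] → 0x26007  P=1,RW=1,US=1,PS=0
  L2 @0x26[21] → 0x27007  P=1,RW=1,US=1,PS=0
  → PA=0x27017  (3 entries read)
#2 VA=0x141E1F74F (r,kernel):
  TLB hit vpn=0x141E1F → PA=0x2374F

Access #1 PA: 0x27017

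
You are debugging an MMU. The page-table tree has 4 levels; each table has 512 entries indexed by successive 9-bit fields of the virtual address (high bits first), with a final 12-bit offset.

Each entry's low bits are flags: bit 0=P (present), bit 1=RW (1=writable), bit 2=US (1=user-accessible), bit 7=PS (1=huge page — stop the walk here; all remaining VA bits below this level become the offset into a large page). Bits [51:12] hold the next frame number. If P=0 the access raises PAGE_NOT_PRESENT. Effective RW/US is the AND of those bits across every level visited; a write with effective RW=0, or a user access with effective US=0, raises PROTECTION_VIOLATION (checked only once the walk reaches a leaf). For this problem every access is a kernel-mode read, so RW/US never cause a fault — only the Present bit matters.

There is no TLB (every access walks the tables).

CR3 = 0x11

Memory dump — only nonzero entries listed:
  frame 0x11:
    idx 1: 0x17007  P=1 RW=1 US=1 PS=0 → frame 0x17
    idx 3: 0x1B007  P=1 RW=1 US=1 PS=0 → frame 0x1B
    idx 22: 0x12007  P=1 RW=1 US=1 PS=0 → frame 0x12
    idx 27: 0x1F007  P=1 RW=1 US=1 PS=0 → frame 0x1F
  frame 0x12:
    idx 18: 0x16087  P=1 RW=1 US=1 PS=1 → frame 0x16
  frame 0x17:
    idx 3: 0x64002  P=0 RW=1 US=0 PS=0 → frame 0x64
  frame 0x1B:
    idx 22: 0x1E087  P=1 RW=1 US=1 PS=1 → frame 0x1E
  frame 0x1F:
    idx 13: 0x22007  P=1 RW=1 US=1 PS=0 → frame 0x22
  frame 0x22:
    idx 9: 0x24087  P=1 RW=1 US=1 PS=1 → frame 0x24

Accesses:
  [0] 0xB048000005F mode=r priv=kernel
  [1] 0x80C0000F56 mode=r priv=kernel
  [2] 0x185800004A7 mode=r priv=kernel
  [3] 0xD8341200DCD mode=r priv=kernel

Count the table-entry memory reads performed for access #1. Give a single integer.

Per-access translation:
#0 VA=0xB048000005F (r,kernel):
  [0] read 0x11 idx=22: raw=0x12007 flags P=1 W=1 U=1 S=0
  [1] read 0x12 idx=18: raw=0x16087 flags P=1 W=1 U=1 S=1
  → PA=0x1605F (huge @L1)  (2 entries read)
#1 VA=0x80C0000F56 (r,kernel):
  [0] read 0x11 idx=1: raw=0x17007 flags P=1 W=1 U=1 S=0
  [1] read 0x17 idx=3: raw=0x64002 flags P=0 W=1 U=0 S=0
  ✗ PAGE_NOT_PRESENT  [2 reads]
#2 VA=0x185800004A7 (r,kernel):
  [0] read 0x11 idx=3: raw=0x1B007 flags P=1 W=1 U=1 S=0
  [1] read 0x1B idx=22: raw=0x1E087 flags P=1 W=1 U=1 S=1
  → PA=0x1E4A7 (huge @L1)  (2 entries read)
#3 VA=0xD8341200DCD (r,kernel):
  [0] read 0x11 idx=27: raw=0x1F007 flags P=1 W=1 U=1 S=0
  [1] read 0x1F idx=13: raw=0x22007 flags P=1 W=1 U=1 S=0
  [2] read 0x22 idx=9: raw=0x24087 flags P=1 W=1 U=1 S=1
  → PA=0x24DCD (huge @L2)  (3 entries read)

Entries read for #1: 2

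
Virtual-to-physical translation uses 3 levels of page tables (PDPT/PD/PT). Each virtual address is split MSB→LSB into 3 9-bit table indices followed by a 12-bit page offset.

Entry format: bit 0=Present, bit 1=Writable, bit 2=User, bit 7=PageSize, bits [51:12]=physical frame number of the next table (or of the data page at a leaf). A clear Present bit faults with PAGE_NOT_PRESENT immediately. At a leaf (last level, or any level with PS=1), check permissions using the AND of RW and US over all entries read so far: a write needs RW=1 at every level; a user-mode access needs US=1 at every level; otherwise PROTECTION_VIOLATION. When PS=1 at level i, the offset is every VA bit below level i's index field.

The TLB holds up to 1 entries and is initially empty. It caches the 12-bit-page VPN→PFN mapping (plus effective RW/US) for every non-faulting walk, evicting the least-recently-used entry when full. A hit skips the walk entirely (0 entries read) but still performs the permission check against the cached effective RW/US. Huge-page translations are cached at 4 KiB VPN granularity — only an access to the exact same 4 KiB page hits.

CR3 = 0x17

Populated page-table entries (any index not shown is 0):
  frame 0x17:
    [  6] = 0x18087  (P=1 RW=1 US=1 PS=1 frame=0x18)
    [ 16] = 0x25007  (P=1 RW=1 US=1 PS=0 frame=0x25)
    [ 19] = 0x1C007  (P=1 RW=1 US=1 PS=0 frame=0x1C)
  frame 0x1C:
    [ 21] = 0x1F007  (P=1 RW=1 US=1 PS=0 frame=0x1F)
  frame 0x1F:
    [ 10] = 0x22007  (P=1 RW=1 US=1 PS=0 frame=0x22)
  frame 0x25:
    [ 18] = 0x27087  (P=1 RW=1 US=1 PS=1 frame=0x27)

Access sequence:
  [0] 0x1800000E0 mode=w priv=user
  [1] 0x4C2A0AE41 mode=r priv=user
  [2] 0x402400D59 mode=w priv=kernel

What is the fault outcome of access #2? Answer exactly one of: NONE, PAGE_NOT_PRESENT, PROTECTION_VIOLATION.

Trace:
#0 VA=0x1800000E0 (w,user):
  lvl0: tbl 0x17, slot 6 ⇒ 0x18087 (P1/RW1/US1/PS1)
  ⇒ phys 0x180E0 (huge @L0)  [1 reads]
#1 VA=0x4C2A0AE41 (r,user):
  lvl0: tbl 0x17, slot 19 ⇒ 0x1C007 (P1/RW1/US1/PS0)
  lvl1: tbl 0x1C, slot 21 ⇒ 0x1F007 (P1/RW1/US1/PS0)
  lvl2: tbl 0x1F, slot 10 ⇒ 0x22007 (P1/RW1/US1/PS0)
  ⇒ phys 0x22E41  [3 reads]
#2 VA=0x402400D59 (w,kernel):
  lvl0: tbl 0x17, slot 16 ⇒ 0x25007 (P1/RW1/US1/PS0)
  lvl1: tbl 0x25, slot 18 ⇒ 0x27087 (P1/RW1/US1/PS1)
  ⇒ phys 0x27D59 (huge @L1)  [2 reads]

Access #2 fault: NONE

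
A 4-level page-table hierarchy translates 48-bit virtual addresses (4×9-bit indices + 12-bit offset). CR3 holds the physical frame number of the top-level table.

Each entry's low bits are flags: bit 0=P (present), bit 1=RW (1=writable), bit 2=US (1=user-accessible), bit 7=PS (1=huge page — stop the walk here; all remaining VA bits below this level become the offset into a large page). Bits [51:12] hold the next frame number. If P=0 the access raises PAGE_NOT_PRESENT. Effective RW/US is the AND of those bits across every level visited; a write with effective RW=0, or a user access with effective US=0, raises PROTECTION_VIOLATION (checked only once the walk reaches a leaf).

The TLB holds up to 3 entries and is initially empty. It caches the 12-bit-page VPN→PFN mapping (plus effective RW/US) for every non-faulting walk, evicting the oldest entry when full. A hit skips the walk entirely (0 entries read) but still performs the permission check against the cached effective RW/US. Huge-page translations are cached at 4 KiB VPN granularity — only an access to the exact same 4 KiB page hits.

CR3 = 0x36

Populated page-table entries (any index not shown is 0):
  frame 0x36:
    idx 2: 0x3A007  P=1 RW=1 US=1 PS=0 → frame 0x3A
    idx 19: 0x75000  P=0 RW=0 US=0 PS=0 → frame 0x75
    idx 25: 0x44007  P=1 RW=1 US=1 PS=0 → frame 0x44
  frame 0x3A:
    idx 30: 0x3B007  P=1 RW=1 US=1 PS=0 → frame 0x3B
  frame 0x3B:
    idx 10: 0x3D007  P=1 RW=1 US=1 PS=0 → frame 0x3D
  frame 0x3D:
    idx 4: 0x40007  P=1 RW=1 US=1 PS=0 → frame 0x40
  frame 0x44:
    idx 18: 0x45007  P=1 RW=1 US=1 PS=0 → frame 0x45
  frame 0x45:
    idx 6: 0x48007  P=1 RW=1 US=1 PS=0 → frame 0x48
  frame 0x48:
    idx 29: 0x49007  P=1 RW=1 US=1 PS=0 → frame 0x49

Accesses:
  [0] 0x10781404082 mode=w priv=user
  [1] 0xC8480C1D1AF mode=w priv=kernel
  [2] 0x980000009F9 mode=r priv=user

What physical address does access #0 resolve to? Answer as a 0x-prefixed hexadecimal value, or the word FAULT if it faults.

Per-access translation:
#0 VA=0x10781404082 (w,user):
  lvl0: tbl 0x36, slot 2 ⇒ 0x3A007 (P1/RW1/US1/PS0)
  lvl1: tbl 0x3A, slot 30 ⇒ 0x3B007 (P1/RW1/US1/PS0)
  lvl2: tbl 0x3B, slot 10 ⇒ 0x3D007 (P1/RW1/US1/PS0)
  lvl3: tbl 0x3D, slot 4 ⇒ 0x40007 (P1/RW1/US1/PS0)
  ✓ 0x40082  — 4 lookups
#1 VA=0xC8480C1D1AF (w,kernel):
  lvl0: tbl 0x36, slot 25 ⇒ 0x44007 (P1/RW1/US1/PS0)
  lvl1: tbl 0x44, slot 18 ⇒ 0x45007 (P1/RW1/US1/PS0)
  lvl2: tbl 0x45, slot 6 ⇒ 0x48007 (P1/RW1/US1/PS0)
  lvl3: tbl 0x48, slot 29 ⇒ 0x49007 (P1/RW1/US1/PS0)
  ✓ 0x491AF  — 4 lookups
#2 VA=0x980000009F9 (r,user):
  lvl0: tbl 0x36, slot 19 ⇒ 0x75000 (P0/RW0/US0/PS0)
  ✗ PAGE_NOT_PRESENT  [1 reads]

Access #0 PA: 0x40082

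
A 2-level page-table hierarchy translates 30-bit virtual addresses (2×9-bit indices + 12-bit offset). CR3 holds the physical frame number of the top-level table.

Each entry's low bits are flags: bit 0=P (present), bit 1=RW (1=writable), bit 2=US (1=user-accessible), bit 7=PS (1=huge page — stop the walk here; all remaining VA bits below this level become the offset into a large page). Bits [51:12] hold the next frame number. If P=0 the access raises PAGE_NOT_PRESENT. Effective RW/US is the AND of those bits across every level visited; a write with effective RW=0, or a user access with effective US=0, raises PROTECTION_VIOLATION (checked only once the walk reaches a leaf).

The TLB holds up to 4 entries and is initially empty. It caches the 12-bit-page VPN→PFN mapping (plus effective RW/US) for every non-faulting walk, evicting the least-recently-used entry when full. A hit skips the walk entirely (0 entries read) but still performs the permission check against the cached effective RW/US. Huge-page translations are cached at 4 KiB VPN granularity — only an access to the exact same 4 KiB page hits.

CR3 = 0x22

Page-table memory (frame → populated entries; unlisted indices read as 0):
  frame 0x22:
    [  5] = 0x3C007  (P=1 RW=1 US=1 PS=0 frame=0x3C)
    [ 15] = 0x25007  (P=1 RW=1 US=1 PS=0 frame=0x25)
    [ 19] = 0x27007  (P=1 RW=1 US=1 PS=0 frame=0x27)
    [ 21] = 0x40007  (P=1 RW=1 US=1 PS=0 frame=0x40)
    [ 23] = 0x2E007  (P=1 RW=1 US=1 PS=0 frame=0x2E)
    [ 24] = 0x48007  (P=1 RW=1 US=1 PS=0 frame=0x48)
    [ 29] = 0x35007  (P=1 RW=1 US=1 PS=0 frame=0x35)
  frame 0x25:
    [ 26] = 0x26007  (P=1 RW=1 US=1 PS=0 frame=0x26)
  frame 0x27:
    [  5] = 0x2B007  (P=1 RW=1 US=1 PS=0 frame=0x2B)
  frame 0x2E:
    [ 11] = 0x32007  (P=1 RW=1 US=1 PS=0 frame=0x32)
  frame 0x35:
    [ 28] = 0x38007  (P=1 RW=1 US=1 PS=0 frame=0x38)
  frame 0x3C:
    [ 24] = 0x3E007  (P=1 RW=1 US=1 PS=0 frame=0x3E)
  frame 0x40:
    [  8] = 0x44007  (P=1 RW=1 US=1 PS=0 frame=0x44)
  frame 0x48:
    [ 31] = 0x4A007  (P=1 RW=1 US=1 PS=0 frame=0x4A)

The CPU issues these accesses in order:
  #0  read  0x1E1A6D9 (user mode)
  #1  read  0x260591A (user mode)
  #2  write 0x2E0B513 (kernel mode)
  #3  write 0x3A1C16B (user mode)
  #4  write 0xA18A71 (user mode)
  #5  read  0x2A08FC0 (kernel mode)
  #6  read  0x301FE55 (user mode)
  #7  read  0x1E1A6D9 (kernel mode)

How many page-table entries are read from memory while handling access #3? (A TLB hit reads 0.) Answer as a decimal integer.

Walk each access:
#0 VA=0x1E1A6D9 (r,user):
  L0: frame=0x22 idx=15 entry=0x25007 [P=1 RW=1 US=1 PS=0]
  L1: frame=0x25 idx=26 entry=0x26007 [P=1 RW=1 US=1 PS=0]
  ⇒ phys 0x266D9  [2 reads]
#1 VA=0x260591A (r,user):
  L0: frame=0x22 idx=19 entry=0x27007 [P=1 RW=1 US=1 PS=0]
  L1: frame=0x27 idx=5 entry=0x2B007 [P=1 RW=1 US=1 PS=0]
  ⇒ phys 0x2B91A  [2 reads]
#2 VA=0x2E0B513 (w,kernel):
  L0: frame=0x22 idx=23 entry=0x2E007 [P=1 RW=1 US=1 PS=0]
  L1: frame=0x2E idx=11 entry=0x32007 [P=1 RW=1 US=1 PS=0]
  ⇒ phys 0x32513  [2 reads]
#3 VA=0x3A1C16B (w,user):
  L0: frame=0x22 idx=29 entry=0x35007 [P=1 RW=1 US=1 PS=0]
  L1: frame=0x35 idx=28 entry=0x38007 [P=1 RW=1 US=1 PS=0]
  ⇒ phys 0x3816B  [2 reads]
#4 VA=0xA18A71 (w,user):
  L0: frame=0x22 idx=5 entry=0x3C007 [P=1 RW=1 US=1 PS=0]
  L1: frame=0x3C idx=24 entry=0x3E007 [P=1 RW=1 US=1 PS=0]
  ⇒ phys 0x3EA71  [2 reads]
#5 VA=0x2A08FC0 (r,kernel):
  L0: frame=0x22 idx=21 entry=0x40007 [P=1 RW=1 US=1 PS=0]
  L1: frame=0x40 idx=8 entry=0x44007 [P=1 RW=1 US=1 PS=0]
  ⇒ phys 0x44FC0  [2 reads]
#6 VA=0x301FE55 (r,user):
  L0: frame=0x22 idx=24 entry=0x48007 [P=1 RW=1 US=1 PS=0]
  L1: frame=0x48 idx=31 entry=0x4A007 [P=1 RW=1 US=1 PS=0]
  ⇒ phys 0x4AE55  [2 reads]
#7 VA=0x1E1A6D9 (r,kernel):
  L0: frame=0x22 idx=15 entry=0x25007 [P=1 RW=1 US=1 PS=0]
  L1: frame=0x25 idx=26 entry=0x26007 [P=1 RW=1 US=1 PS=0]
  ⇒ phys 0x266D9  [2 reads]

Entries read for #3: 2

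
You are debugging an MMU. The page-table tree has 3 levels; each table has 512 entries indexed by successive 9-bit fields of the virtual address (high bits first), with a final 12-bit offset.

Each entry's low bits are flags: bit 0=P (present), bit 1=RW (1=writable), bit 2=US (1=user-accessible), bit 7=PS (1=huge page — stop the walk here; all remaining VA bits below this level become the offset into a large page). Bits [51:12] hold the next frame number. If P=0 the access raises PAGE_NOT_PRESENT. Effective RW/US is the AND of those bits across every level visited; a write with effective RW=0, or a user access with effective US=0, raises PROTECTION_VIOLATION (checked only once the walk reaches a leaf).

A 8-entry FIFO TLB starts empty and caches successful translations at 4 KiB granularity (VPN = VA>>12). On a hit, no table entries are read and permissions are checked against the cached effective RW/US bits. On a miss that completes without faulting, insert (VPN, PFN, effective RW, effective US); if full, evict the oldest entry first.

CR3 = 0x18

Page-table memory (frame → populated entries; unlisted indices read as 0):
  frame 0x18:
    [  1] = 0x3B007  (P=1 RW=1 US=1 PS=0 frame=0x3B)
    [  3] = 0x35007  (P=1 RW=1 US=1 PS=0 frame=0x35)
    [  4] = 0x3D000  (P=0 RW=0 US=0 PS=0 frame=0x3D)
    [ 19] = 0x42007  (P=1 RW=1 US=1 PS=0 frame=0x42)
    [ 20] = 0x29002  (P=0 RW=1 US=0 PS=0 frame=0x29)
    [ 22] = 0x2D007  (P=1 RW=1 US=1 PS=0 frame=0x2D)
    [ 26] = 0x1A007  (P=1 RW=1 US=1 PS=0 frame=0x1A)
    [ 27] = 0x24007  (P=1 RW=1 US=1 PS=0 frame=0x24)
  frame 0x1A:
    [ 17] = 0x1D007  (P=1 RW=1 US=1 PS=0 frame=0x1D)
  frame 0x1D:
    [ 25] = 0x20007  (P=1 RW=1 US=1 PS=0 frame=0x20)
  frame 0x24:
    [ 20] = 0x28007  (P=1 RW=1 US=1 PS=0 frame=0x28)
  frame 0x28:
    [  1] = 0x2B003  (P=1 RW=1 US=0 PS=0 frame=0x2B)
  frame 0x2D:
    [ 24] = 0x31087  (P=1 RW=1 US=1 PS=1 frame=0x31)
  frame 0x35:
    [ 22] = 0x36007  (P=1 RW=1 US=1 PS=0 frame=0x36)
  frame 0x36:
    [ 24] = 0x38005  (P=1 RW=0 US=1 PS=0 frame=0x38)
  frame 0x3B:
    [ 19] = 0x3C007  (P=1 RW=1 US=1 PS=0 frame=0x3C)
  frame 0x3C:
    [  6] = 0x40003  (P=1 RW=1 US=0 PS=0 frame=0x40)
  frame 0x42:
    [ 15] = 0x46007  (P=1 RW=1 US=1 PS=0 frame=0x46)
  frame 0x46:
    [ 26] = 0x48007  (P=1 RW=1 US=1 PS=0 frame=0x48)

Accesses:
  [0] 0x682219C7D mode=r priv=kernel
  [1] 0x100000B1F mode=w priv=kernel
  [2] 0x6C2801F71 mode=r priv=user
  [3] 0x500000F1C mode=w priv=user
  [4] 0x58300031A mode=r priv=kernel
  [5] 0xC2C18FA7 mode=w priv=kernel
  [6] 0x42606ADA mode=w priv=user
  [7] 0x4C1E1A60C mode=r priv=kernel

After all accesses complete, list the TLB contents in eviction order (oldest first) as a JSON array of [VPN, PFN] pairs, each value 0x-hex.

Per-access translation:
#0 VA=0x682219C7D (r,kernel):
  lvl0: tbl 0x18, slot 26 ⇒ 0x1A007 (P1/RW1/US1/PS0)
  lvl1: tbl 0x1A, slot 17 ⇒ 0x1D007 (P1/RW1/US1/PS0)
  lvl2: tbl 0x1D, slot 25 ⇒ 0x20007 (P1/RW1/US1/PS0)
  ✓ 0x20C7D  — 3 lookups
#1 VA=0x100000B1F (w,kernel):
  lvl0: tbl 0x18, slot 4 ⇒ 0x3D000 (P0/RW0/US0/PS0)
  ✗ PAGE_NOT_PRESENT  [1 reads]
#2 VA=0x6C2801F71 (r,user):
  lvl0: tbl 0x18, slot 27 ⇒ 0x24007 (P1/RW1/US1/PS0)
  lvl1: tbl 0x24, slot 20 ⇒ 0x28007 (P1/RW1/US1/PS0)
  lvl2: tbl 0x28, slot 1 ⇒ 0x2B003 (P1/RW1/US0/PS0)
  ✗ PROTECTION_VIOLATION  [3 reads]
#3 VA=0x500000F1C (w,user):
  lvl0: tbl 0x18, slot 20 ⇒ 0x29002 (P0/RW1/US0/PS0)
  ✗ PAGE_NOT_PRESENT  [1 reads]
#4 VA=0x58300031A (r,kernel):
  lvl0: tbl 0x18, slot 22 ⇒ 0x2D007 (P1/RW1/US1/PS0)
  lvl1: tbl 0x2D, slot 24 ⇒ 0x31087 (P1/RW1/US1/PS1)
  ✓ 0x3131A (huge @L1)  — 2 lookups
#5 VA=0xC2C18FA7 (w,kernel):
  lvl0: tbl 0x18, slot 3 ⇒ 0x35007 (P1/RW1/US1/PS0)
  lvl1: tbl 0x35, slot 22 ⇒ 0x36007 (P1/RW1/US1/PS0)
  lvl2: tbl 0x36, slot 24 ⇒ 0x38005 (P1/RW0/US1/PS0)
  ✗ PROTECTION_VIOLATION  [3 reads]
#6 VA=0x42606ADA (w,user):
  lvl0: tbl 0x18, slot 1 ⇒ 0x3B007 (P1/RW1/US1/PS0)
  lvl1: tbl 0x3B, slot 19 ⇒ 0x3C007 (P1/RW1/US1/PS0)
  lvl2: tbl 0x3C, slot 6 ⇒ 0x40003 (P1/RW1/US0/PS0)
  ✗ PROTECTION_VIOLATION  [3 reads]
#7 VA=0x4C1E1A60C (r,kernel):
  lvl0: tbl 0x18, slot 19 ⇒ 0x42007 (P1/RW1/US1/PS0)
  lvl1: tbl 0x42, slot 15 ⇒ 0x46007 (P1/RW1/US1/PS0)
  lvl2: tbl 0x46, slot 26 ⇒ 0x48007 (P1/RW1/US1/PS0)
  ✓ 0x4860C  — 3 lookups

TLB: [["0x682219", "0x20"], ["0x583000", "0x31"], ["0x4C1E1A", "0x48"]]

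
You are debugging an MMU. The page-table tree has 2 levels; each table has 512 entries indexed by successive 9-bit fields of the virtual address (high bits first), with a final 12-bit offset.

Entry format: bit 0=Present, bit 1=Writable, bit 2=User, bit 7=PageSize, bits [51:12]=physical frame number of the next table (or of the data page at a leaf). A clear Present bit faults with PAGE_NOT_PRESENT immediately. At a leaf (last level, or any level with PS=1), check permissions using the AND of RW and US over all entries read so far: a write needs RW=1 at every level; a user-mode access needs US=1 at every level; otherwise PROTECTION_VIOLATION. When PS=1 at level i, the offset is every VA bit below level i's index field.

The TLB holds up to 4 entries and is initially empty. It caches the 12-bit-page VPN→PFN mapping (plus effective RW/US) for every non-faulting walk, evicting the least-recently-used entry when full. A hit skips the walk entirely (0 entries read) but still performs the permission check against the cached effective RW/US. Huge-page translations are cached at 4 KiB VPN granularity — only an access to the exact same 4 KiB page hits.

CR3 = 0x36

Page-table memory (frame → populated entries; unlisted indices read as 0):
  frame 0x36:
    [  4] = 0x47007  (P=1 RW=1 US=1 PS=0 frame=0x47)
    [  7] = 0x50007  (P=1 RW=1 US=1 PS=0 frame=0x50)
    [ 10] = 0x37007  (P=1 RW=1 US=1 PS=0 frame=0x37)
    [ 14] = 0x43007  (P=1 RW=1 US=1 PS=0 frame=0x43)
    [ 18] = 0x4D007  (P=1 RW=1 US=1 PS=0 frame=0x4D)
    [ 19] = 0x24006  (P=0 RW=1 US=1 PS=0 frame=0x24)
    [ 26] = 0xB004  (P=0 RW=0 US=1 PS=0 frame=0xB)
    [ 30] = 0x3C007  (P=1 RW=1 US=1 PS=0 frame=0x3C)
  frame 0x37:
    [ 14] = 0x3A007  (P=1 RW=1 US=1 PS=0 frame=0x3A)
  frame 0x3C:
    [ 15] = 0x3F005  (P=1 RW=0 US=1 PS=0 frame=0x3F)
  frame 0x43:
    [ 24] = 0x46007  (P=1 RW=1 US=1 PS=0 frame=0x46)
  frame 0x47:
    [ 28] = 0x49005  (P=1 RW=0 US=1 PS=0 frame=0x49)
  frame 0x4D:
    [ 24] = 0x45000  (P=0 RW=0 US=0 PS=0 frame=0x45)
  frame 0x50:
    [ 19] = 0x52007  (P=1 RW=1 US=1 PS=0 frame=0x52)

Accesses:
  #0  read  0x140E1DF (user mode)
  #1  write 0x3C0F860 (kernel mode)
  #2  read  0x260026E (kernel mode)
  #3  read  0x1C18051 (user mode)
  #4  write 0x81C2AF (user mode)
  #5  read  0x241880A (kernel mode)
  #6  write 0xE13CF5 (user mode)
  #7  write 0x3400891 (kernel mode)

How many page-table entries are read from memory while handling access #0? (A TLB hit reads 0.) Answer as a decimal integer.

Per-access translation:
#0 VA=0x140E1DF (r,user):
  [0] read 0x36 idx=10: raw=0x37007 flags P=1 W=1 U=1 S=0
  [1] read 0x37 idx=14: raw=0x3A007 flags P=1 W=1 U=1 S=0
  ⇒ phys 0x3A1DF  [2 reads]
#1 VA=0x3C0F860 (w,kernel):
  [0] read 0x36 idx=30: raw=0x3C007 flags P=1 W=1 U=1 S=0
  [1] read 0x3C idx=15: raw=0x3F005 flags P=1 W=0 U=1 S=0
  → PROTECTION_VIOLATION  (2 entries read)
#2 VA=0x260026E (r,kernel):
  [0] read 0x36 idx=19: raw=0x24006 flags P=0 W=1 U=1 S=0
  → PAGE_NOT_PRESENT  (1 entries read)
#3 VA=0x1C18051 (r,user):
  [0] read 0x36 idx=14: raw=0x43007 flags P=1 W=1 U=1 S=0
  [1] read 0x43 idx=24: raw=0x46007 flags P=1 W=1 U=1 S=0
  ⇒ phys 0x46051  [2 reads]
#4 VA=0x81C2AF (w,user):
  [0] read 0x36 idx=4: raw=0x47007 flags P=1 W=1 U=1 S=0
  [1] read 0x47 idx=28: raw=0x49005 flags P=1 W=0 U=1 S=0
  → PROTECTION_VIOLATION  (2 entries read)
#5 VA=0x241880A (r,kernel):
  [0] read 0x36 idx=18: raw=0x4D007 flags P=1 W=1 U=1 S=0
  [1] read 0x4D idx=24: raw=0x45000 flags P=0 W=0 U=0 S=0
  → PAGE_NOT_PRESENT  (2 entries read)
#6 VA=0xE13CF5 (w,user):
  [0] read 0x36 idx=7: raw=0x50007 flags P=1 W=1 U=1 S=0
  [1] read 0x50 idx=19: raw=0x52007 flags P=1 W=1 U=1 S=0
  ⇒ phys 0x52CF5  [2 reads]
#7 VA=0x3400891 (w,kernel):
  [0] read 0x36 idx=26: raw=0xB004 flags P=0 W=0 U=1 S=0
  → PAGE_NOT_PRESENT  (1 entries read)

Entries read for #0: 2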